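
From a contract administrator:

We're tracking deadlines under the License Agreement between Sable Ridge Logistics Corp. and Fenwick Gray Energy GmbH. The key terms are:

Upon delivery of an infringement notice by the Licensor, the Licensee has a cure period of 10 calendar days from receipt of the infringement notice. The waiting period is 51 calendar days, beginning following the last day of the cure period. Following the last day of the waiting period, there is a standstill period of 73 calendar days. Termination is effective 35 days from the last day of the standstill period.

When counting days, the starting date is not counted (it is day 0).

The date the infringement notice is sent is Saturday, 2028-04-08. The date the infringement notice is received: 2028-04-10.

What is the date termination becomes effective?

2028-09-26

The last day of the cure period: 2028-04-10 + 10 days = 2028-04-20.
The last day of the waiting period: 51 calendar days after 2028-04-20 is 2028-06-10.
The last day of the standstill period: 2028-06-10 + 73 days = 2028-08-22.
Adding 35 calendar days to 2028-08-22 gives 2028-09-26, which is the date termination becomes effective.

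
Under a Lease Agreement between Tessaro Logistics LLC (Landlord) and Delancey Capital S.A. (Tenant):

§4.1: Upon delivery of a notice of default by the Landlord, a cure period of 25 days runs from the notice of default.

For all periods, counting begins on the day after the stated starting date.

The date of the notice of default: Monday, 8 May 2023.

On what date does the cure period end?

2 June 2023

The last day of the cure period: 25 calendar days after 8 May 2023 is 2 June 2023.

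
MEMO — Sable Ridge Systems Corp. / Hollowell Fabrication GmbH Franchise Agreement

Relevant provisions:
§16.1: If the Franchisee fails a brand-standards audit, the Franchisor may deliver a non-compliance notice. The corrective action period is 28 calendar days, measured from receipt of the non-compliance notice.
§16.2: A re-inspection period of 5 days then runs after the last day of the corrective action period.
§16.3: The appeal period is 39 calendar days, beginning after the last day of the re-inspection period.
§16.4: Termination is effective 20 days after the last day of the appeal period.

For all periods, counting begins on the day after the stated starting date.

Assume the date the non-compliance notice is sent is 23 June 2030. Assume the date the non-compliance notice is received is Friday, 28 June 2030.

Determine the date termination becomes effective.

The last day of the corrective action period: 28 calendar days after 28 June 2030 is 26 July 2030.
The last day of the re-inspection period: 26 July 2030 + 5 days = 31 July 2030.
The last day of the appeal period: 39 calendar days after 31 July 2030 is 8 September 2030.
The date termination becomes effective: 8 September 2030 + 20 days = 28 September 2030.

28 September 2030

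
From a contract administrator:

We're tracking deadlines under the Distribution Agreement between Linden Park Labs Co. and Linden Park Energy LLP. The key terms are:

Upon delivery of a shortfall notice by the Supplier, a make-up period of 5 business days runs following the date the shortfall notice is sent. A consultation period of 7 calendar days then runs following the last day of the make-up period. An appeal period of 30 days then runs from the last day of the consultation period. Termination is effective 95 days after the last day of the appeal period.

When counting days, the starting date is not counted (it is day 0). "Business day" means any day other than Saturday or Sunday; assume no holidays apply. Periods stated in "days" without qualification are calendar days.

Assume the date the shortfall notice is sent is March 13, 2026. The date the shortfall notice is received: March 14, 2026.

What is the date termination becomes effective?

From Friday, March 13, 2026, 5 business days (Mar 16, Mar 17, Mar 18, Mar 19, Mar 20, skipping weekends) brings us to Friday, March 20, 2026, which is the last day of the make-up period.
The last day of the consultation period: 7 calendar days after March 20, 2026 is March 27, 2026.
The last day of the appeal period: 30 calendar days after March 27, 2026 is April 26, 2026.
The date termination becomes effective: April 26, 2026 + 95 days = July 30, 2026.

July 30, 2026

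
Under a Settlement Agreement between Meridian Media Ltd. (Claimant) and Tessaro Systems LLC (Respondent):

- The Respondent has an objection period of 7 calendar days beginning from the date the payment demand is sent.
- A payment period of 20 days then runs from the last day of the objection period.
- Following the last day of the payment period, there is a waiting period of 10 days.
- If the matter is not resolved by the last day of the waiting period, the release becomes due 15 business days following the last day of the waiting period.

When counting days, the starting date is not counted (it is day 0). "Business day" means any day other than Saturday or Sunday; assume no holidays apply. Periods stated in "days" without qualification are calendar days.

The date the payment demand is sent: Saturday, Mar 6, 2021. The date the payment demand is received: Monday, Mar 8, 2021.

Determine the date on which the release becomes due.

May 3, 2021

The last day of the objection period: Mar 6, 2021 + 7 days = Mar 13, 2021.
The last day of the payment period: Mar 13, 2021 + 20 days = Apr 2, 2021.
The last day of the waiting period: Apr 2, 2021 + 10 days = Apr 12, 2021.
The date on which the release becomes due: counting 15 business days from Monday, Apr 12, 2021 (Apr 13, Apr 14, Apr 15, Apr 16, …, Apr 29, Apr 30, May 3, skipping weekends) reaches Monday, May 3, 2021.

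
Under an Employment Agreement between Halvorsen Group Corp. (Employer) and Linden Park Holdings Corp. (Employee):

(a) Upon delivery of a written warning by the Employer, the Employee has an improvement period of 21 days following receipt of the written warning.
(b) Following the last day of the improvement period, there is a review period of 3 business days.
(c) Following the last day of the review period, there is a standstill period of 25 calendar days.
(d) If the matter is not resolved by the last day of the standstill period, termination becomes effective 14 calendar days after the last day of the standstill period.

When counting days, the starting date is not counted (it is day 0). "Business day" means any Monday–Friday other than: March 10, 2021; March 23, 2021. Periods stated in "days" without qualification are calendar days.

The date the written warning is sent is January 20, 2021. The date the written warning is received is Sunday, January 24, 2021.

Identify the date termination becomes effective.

The last day of the improvement period: January 24, 2021 + 21 days = February 14, 2021.
The last day of the review period: counting 3 business days from Sunday, February 14, 2021 (Feb 15, Feb 16, Feb 17, skipping weekends) reaches Wednesday, February 17, 2021.
Adding 25 calendar days to February 17, 2021 gives March 14, 2021, which is the last day of the standstill period.
The date termination becomes effective: 14 calendar days after March 14, 2021 is March 28, 2021.

March 28, 2021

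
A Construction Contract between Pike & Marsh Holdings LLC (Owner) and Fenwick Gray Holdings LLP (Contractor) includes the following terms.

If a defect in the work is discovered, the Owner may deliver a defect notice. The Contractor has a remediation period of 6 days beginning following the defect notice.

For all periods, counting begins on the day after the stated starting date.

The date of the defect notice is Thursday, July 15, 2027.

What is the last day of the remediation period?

July 21, 2027

The last day of the remediation period: 6 calendar days after July 15, 2027 is July 21, 2027.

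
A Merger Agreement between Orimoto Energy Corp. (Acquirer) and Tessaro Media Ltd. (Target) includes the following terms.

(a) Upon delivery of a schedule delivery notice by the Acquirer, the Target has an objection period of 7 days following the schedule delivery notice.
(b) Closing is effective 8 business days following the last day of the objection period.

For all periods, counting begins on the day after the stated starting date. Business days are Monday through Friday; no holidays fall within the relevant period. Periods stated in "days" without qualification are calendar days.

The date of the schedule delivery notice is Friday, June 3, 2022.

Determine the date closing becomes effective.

June 22, 2022

The last day of the objection period: June 3, 2022 + 7 days = June 10, 2022.
From Friday, June 10, 2022, 8 business days (Jun 13, Jun 14, Jun 15, Jun 16, Jun 17, Jun 20, Jun 21, Jun 22, skipping weekends) brings us to Wednesday, June 22, 2022, which is the date closing becomes effective.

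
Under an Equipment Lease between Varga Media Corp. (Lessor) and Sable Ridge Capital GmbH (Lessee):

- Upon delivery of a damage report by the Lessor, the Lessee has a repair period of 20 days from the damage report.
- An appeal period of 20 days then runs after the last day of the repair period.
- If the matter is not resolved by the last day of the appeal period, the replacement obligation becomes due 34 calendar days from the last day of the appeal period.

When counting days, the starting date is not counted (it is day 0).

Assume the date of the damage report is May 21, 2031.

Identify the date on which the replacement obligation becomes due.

The last day of the repair period: May 21, 2031 + 20 days = Jun 10, 2031.
The last day of the appeal period: Jun 10, 2031 + 20 days = Jun 30, 2031.
The date on which the replacement obligation becomes due: Jun 30, 2031 + 34 days = Aug 3, 2031.

Aug 3, 2031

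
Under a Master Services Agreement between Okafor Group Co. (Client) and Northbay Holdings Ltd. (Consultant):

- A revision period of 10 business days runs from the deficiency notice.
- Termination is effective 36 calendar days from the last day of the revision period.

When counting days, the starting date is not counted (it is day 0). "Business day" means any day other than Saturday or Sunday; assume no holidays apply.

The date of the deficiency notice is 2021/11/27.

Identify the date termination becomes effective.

2022/01/15

The last day of the revision period: 10 business days after Saturday, 2021/11/27, skipping weekends — Nov 29, Nov 30, Dec 1, Dec 2, Dec 3, Dec 6, Dec 7, Dec 8, Dec 9, Dec 10 — lands on Friday, 2021/12/10.
Adding 36 calendar days to 2021/12/10 gives 2022/01/15, which is the date termination becomes effective.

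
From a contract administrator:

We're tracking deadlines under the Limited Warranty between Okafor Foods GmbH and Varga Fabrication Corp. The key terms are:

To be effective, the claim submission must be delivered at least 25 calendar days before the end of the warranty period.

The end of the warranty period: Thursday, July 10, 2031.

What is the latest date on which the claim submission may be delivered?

Counting back 25 calendar days from July 10, 2031 gives June 15, 2031.

June 15, 2031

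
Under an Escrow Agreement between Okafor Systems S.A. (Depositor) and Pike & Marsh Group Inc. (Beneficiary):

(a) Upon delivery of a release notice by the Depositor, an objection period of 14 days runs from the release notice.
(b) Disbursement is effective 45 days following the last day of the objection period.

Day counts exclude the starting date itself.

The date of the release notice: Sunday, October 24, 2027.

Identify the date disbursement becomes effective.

The last day of the objection period: October 24, 2027 + 14 days = November 7, 2027.
Adding 45 calendar days to November 7, 2027 gives December 22, 2027, which is the date disbursement becomes effective.

December 22, 2027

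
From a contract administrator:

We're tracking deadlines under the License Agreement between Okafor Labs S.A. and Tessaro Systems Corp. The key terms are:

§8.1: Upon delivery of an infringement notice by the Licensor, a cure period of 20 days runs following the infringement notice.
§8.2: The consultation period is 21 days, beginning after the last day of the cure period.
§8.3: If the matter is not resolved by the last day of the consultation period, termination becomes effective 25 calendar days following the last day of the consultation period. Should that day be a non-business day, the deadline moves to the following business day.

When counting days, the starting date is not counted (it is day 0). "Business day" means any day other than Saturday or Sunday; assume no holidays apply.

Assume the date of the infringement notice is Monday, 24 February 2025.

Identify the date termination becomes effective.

The last day of the cure period: 20 calendar days after 24 February 2025 is 16 March 2025.
The last day of the consultation period: 16 March 2025 + 21 days = 6 April 2025.
The date termination becomes effective: 6 April 2025 + 25 days = 1 May 2025. 1 May 2025 is a Thursday, so no roll-forward applies.

1 May 2025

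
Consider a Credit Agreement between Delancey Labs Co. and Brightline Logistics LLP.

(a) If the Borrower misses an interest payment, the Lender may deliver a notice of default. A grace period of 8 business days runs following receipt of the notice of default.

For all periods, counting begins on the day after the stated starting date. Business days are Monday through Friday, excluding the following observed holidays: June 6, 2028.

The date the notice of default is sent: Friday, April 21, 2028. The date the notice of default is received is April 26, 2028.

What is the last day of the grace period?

May 8, 2028

From Wednesday, April 26, 2028, 8 business days (Apr 27, Apr 28, May 1, May 2, May 3, May 4, May 5, May 8, skipping weekends) brings us to Monday, May 8, 2028, which is the last day of the grace period.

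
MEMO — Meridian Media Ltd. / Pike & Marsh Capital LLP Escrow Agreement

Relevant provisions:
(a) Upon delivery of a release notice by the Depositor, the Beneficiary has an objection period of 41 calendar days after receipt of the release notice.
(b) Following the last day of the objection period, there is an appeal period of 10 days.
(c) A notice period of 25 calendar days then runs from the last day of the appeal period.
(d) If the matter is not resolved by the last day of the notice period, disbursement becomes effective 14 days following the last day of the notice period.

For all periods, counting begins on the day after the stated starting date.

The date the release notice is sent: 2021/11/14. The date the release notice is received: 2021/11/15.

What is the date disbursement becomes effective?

2022/02/13

The last day of the objection period: 41 calendar days after 2021/11/15 is 2021/12/26.
The last day of the appeal period: 10 calendar days after 2021/12/26 is 2022/01/05.
The last day of the notice period: 25 calendar days after 2022/01/05 is 2022/01/30.
Adding 14 calendar days to 2022/01/30 gives 2022/02/13, which is the date disbursement becomes effective.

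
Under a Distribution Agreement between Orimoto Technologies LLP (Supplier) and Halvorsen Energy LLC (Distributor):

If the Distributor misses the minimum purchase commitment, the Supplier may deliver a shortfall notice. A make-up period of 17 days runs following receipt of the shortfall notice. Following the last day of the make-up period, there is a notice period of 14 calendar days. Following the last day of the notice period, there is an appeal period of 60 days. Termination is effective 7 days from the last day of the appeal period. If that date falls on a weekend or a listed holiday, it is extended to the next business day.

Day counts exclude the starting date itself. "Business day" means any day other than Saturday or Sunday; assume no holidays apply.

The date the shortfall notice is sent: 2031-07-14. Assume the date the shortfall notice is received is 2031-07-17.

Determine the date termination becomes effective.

2031-10-23

The last day of the make-up period: 17 calendar days after 2031-07-17 is 2031-08-03.
Adding 14 calendar days to 2031-08-03 gives 2031-08-17, which is the last day of the notice period.
The last day of the appeal period: 60 calendar days after 2031-08-17 is 2031-10-16.
Adding 7 calendar days to 2031-10-16 gives 2031-10-23, which is the date termination becomes effective. 2031-10-23 is a Thursday, so no roll-forward applies.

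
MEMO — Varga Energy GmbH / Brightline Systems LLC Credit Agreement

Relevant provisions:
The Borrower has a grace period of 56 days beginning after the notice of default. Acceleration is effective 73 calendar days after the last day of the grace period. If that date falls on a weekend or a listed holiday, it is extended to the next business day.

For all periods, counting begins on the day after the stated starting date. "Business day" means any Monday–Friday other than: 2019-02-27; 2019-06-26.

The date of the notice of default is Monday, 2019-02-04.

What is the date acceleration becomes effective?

2019-06-13

Adding 56 calendar days to 2019-02-04 gives 2019-04-01, which is the last day of the grace period.
The date acceleration becomes effective: 73 calendar days after 2019-04-01 is 2019-06-13. 2019-06-13 is a Thursday and is not a listed holiday, so no roll-forward applies.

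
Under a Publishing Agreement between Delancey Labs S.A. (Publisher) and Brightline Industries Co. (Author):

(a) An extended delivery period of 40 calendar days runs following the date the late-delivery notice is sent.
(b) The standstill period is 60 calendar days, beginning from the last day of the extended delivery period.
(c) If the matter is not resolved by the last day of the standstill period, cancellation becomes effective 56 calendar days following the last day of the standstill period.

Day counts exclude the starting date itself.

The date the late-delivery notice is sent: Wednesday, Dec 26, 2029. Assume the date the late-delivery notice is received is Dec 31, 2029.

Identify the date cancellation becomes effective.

May 31, 2030

The last day of the extended delivery period: Dec 26, 2029 + 40 days = Feb 4, 2030.
The last day of the standstill period: Feb 4, 2030 + 60 days = Apr 5, 2030.
The date cancellation becomes effective: 56 calendar days after Apr 5, 2030 is May 31, 2030.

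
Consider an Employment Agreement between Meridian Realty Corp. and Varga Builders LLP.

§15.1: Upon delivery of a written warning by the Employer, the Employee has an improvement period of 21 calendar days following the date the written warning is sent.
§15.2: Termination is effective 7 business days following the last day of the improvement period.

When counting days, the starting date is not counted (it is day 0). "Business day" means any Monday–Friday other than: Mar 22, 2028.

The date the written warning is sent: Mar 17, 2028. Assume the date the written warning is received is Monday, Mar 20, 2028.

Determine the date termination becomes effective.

Apr 18, 2028

The last day of the improvement period: 21 calendar days after Mar 17, 2028 is Apr 7, 2028.
From Friday, Apr 7, 2028, 7 business days (Apr 10, Apr 11, Apr 12, Apr 13, Apr 14, Apr 17, Apr 18, skipping weekends) brings us to Tuesday, Apr 18, 2028, which is the date termination becomes effective.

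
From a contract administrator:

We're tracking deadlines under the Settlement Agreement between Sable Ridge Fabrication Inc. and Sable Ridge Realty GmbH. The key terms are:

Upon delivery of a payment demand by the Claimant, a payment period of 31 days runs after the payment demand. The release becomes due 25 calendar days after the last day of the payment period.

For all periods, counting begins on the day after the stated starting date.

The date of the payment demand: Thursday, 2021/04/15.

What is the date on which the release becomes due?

The last day of the payment period: 31 calendar days after 2021/04/15 is 2021/05/16.
The date on which the release becomes due: 2021/05/16 + 25 days = 2021/06/10.

2021/06/10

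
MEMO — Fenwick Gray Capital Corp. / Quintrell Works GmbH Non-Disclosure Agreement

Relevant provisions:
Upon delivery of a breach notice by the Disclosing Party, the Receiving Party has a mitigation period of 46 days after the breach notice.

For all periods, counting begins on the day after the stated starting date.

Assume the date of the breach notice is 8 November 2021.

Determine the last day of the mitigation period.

The last day of the mitigation period: 46 calendar days after 8 November 2021 is 24 December 2021.

24 December 2021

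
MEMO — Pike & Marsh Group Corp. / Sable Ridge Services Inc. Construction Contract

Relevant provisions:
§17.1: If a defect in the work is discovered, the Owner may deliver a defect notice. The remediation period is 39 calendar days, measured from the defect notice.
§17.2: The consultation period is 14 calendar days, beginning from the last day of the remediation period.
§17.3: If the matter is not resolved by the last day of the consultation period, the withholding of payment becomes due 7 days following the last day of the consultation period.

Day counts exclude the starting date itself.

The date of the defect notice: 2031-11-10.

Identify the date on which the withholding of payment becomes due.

The last day of the remediation period: 2031-11-10 + 39 days = 2031-12-19.
The last day of the consultation period: 2031-12-19 + 14 days = 2032-01-02.
Adding 7 calendar days to 2032-01-02 gives 2032-01-09, which is the date on which the withholding of payment becomes due.

2032-01-09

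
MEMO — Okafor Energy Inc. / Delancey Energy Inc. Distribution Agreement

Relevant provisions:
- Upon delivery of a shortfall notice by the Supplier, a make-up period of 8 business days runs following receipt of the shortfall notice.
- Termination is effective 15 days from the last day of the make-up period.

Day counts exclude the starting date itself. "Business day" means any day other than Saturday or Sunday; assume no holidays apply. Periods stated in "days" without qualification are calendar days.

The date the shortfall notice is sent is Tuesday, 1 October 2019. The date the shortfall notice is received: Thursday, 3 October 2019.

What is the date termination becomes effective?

The last day of the make-up period: counting 8 business days from Thursday, 3 October 2019 (Oct 4, Oct 7, Oct 8, Oct 9, Oct 10, Oct 11, Oct 14, Oct 15, skipping weekends) reaches Tuesday, 15 October 2019.
The date termination becomes effective: 15 calendar days after 15 October 2019 is 30 October 2019.

30 October 2019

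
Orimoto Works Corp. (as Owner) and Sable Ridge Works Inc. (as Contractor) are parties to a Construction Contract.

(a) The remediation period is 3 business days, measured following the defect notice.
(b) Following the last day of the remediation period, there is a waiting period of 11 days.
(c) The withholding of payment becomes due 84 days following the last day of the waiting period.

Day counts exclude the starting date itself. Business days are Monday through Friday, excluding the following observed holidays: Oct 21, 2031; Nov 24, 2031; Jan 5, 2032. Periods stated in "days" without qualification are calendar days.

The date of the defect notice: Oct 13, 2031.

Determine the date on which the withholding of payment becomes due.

From Monday, Oct 13, 2031, 3 business days (Oct 14, Oct 15, Oct 16, skipping weekends) brings us to Thursday, Oct 16, 2031, which is the last day of the remediation period.
Adding 11 calendar days to Oct 16, 2031 gives Oct 27, 2031, which is the last day of the waiting period.
The date on which the withholding of payment becomes due: Oct 27, 2031 + 84 days = Jan 19, 2032.

Jan 19, 2032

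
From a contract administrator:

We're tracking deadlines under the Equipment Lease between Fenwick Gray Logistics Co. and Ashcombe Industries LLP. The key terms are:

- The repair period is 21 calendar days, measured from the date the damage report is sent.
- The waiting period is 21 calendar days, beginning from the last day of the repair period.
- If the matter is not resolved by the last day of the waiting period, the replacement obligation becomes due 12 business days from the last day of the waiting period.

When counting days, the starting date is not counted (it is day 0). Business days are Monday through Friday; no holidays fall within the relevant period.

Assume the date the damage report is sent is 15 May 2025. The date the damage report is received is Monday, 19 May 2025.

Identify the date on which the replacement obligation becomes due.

14 July 2025

The last day of the repair period: 15 May 2025 + 21 days = 5 June 2025.
The last day of the waiting period: 5 June 2025 + 21 days = 26 June 2025.
The date on which the replacement obligation becomes due: 12 business days after Thursday, 26 June 2025, skipping weekends — Jun 27, Jun 30, Jul 1, Jul 2, …, Jul 10, Jul 11, Jul 14 — lands on Monday, 14 July 2025.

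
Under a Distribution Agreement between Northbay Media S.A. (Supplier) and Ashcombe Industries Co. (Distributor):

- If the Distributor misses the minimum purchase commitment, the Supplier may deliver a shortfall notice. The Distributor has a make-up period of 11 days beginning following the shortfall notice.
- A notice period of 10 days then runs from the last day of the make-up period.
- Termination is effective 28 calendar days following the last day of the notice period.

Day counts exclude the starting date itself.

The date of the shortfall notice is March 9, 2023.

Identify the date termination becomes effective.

April 27, 2023

Adding 11 calendar days to March 9, 2023 gives March 20, 2023, which is the last day of the make-up period.
The last day of the notice period: March 20, 2023 + 10 days = March 30, 2023.
The date termination becomes effective: March 30, 2023 + 28 days = April 27, 2023.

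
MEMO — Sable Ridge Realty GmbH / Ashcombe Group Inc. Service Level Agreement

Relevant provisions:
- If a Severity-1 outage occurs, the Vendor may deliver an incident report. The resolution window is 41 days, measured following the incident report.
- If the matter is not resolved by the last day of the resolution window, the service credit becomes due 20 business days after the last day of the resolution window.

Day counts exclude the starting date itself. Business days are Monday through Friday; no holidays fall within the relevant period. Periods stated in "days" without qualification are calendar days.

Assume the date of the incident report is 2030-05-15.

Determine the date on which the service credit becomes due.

The last day of the resolution window: 41 calendar days after 2030-05-15 is 2030-06-25.
The date on which the service credit becomes due: 20 business days after Tuesday, 2030-06-25, skipping weekends — Jun 26, Jun 27, Jun 28, Jul 1, …, Jul 19, Jul 22, Jul 23 — lands on Tuesday, 2030-07-23.

2030-07-23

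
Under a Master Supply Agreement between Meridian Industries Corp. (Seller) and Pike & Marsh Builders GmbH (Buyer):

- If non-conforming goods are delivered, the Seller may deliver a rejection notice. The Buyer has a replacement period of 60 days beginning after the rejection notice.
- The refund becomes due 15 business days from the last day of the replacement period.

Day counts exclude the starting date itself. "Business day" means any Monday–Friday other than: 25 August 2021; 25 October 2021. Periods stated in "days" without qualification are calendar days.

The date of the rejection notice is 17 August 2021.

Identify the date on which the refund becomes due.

The last day of the replacement period: 60 calendar days after 17 August 2021 is 16 October 2021.
From Saturday, 16 October 2021, 15 business days (Oct 18, Oct 19, Oct 20, Oct 21, …, Nov 4, Nov 5, Nov 8, skipping weekends and the listed holiday on Oct 25) brings us to Monday, 8 November 2021, which is the date on which the refund becomes due.

8 November 2021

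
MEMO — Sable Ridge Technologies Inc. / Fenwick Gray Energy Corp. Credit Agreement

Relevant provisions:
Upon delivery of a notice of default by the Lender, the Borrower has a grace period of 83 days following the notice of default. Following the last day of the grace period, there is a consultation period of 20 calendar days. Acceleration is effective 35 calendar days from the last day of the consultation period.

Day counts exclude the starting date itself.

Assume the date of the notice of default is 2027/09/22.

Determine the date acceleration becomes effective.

Adding 83 calendar days to 2027/09/22 gives 2027/12/14, which is the last day of the grace period.
Adding 20 calendar days to 2027/12/14 gives 2028/01/03, which is the last day of the consultation period.
The date acceleration becomes effective: 2028/01/03 + 35 days = 2028/02/07.

2028/02/07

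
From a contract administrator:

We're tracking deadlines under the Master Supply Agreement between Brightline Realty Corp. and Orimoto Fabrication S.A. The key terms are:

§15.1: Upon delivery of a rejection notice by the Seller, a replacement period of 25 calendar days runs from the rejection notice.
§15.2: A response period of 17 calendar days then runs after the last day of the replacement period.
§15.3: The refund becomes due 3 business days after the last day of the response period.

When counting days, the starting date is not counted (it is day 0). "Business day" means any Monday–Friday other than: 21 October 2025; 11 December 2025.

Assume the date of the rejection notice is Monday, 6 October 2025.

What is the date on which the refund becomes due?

The last day of the replacement period: 6 October 2025 + 25 days = 31 October 2025.
Adding 17 calendar days to 31 October 2025 gives 17 November 2025, which is the last day of the response period.
The date on which the refund becomes due: counting 3 business days from Monday, 17 November 2025 (Nov 18, Nov 19, Nov 20, skipping weekends) reaches Thursday, 20 November 2025.

20 November 2025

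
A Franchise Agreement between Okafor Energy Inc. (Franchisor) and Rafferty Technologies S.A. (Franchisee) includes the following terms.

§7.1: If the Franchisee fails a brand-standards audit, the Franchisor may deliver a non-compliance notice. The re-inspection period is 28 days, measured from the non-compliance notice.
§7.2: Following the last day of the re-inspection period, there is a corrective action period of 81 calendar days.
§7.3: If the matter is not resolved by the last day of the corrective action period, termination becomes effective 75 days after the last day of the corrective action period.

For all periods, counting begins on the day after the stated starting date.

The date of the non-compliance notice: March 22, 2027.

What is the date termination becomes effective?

September 22, 2027

Adding 28 calendar days to March 22, 2027 gives April 19, 2027, which is the last day of the re-inspection period.
The last day of the corrective action period: 81 calendar days after April 19, 2027 is July 9, 2027.
Adding 75 calendar days to July 9, 2027 gives September 22, 2027, which is the date termination becomes effective.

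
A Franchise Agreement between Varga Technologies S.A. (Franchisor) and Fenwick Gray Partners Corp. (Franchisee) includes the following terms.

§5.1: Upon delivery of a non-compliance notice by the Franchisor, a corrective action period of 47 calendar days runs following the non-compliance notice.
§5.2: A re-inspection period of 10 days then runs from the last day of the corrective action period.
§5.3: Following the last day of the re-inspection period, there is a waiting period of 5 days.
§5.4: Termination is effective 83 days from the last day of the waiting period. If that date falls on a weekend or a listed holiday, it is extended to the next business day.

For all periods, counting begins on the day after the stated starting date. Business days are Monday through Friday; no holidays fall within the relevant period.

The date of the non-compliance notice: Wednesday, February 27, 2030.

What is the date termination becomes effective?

The last day of the corrective action period: 47 calendar days after February 27, 2030 is April 15, 2030.
The last day of the re-inspection period: April 15, 2030 + 10 days = April 25, 2030.
Adding 5 calendar days to April 25, 2030 gives April 30, 2030, which is the last day of the waiting period.
Adding 83 calendar days to April 30, 2030 gives July 22, 2030, which is the date termination becomes effective. July 22, 2030 is a Monday, so no roll-forward applies.

July 22, 2030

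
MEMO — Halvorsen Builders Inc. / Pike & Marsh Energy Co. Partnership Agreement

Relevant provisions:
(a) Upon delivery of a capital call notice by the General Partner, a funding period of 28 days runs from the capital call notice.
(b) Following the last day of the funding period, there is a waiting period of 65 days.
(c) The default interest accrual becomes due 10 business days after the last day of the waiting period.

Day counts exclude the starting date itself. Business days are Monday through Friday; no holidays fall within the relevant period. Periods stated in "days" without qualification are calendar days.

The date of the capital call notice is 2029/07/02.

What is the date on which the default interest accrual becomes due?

2029/10/17

Adding 28 calendar days to 2029/07/02 gives 2029/07/30, which is the last day of the funding period.
The last day of the waiting period: 65 calendar days after 2029/07/30 is 2029/10/03.
From Wednesday, 2029/10/03, 10 business days (Oct 4, Oct 5, Oct 8, Oct 9, Oct 10, Oct 11, Oct 12, Oct 15, Oct 16, Oct 17, skipping weekends) brings us to Wednesday, 2029/10/17, which is the date on which the default interest accrual becomes due.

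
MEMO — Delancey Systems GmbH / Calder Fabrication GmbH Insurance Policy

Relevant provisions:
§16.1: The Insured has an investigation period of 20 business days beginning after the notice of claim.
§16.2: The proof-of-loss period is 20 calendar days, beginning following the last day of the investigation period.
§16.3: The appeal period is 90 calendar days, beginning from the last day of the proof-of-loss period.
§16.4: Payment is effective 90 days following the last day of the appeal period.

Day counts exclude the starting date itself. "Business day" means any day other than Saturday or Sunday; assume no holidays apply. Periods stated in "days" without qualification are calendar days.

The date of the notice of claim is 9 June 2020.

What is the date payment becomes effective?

23 January 2021

The last day of the investigation period: 20 business days after Tuesday, 9 June 2020, skipping weekends — Jun 10, Jun 11, Jun 12, Jun 15, …, Jul 3, Jul 6, Jul 7 — lands on Tuesday, 7 July 2020.
The last day of the proof-of-loss period: 20 calendar days after 7 July 2020 is 27 July 2020.
The last day of the appeal period: 90 calendar days after 27 July 2020 is 25 October 2020.
Adding 90 calendar days to 25 October 2020 gives 23 January 2021, which is the date payment becomes effective.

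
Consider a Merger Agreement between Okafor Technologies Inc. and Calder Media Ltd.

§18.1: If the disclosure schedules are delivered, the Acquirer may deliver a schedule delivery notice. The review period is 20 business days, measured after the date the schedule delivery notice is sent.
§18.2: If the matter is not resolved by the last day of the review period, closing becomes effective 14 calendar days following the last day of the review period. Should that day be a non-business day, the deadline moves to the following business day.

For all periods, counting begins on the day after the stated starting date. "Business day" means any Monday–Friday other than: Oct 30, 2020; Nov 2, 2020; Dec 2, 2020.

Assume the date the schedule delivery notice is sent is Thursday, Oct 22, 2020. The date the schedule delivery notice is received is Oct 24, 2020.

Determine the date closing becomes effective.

Dec 7, 2020

The last day of the review period: counting 20 business days from Thursday, Oct 22, 2020 (Oct 23, Oct 26, Oct 27, Oct 28, …, Nov 19, Nov 20, Nov 23, skipping weekends and the listed holidays on Oct 30, Nov 2) reaches Monday, Nov 23, 2020.
The date closing becomes effective: Nov 23, 2020 + 14 days = Dec 7, 2020. Dec 7, 2020 is a Monday and is not a listed holiday, so no roll-forward applies.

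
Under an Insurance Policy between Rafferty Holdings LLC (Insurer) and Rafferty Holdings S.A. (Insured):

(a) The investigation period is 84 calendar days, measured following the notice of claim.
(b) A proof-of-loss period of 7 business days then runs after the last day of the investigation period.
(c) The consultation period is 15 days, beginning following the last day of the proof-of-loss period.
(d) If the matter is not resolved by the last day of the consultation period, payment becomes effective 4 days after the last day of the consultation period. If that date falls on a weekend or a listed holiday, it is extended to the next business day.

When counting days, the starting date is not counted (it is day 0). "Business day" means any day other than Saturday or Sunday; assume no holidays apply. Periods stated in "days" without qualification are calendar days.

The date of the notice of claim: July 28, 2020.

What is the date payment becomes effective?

November 17, 2020

The last day of the investigation period: 84 calendar days after July 28, 2020 is October 20, 2020.
The last day of the proof-of-loss period: counting 7 business days from Tuesday, October 20, 2020 (Oct 21, Oct 22, Oct 23, Oct 26, Oct 27, Oct 28, Oct 29, skipping weekends) reaches Thursday, October 29, 2020.
The last day of the consultation period: October 29, 2020 + 15 days = November 13, 2020.
The date payment becomes effective: November 13, 2020 + 4 days = November 17, 2020. November 17, 2020 is a Tuesday, so no roll-forward applies.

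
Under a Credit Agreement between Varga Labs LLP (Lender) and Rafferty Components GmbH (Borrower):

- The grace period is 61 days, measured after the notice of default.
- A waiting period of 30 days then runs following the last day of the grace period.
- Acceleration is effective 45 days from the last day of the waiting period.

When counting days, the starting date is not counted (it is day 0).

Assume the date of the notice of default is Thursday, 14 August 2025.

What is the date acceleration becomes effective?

28 December 2025

The last day of the grace period: 14 August 2025 + 61 days = 14 October 2025.
Adding 30 calendar days to 14 October 2025 gives 13 November 2025, which is the last day of the waiting period.
The date acceleration becomes effective: 13 November 2025 + 45 days = 28 December 2025.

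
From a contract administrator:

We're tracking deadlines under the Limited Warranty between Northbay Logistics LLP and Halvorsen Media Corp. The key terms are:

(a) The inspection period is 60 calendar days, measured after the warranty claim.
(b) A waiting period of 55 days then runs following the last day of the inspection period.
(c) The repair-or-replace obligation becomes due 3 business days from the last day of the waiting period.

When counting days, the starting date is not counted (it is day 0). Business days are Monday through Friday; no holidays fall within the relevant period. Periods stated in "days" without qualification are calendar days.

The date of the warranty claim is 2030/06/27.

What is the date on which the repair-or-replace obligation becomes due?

2030/10/23

Adding 60 calendar days to 2030/06/27 gives 2030/08/26, which is the last day of the inspection period.
The last day of the waiting period: 2030/08/26 + 55 days = 2030/10/20.
The date on which the repair-or-replace obligation becomes due: counting 3 business days from Sunday, 2030/10/20 (Oct 21, Oct 22, Oct 23, skipping weekends) reaches Wednesday, 2030/10/23.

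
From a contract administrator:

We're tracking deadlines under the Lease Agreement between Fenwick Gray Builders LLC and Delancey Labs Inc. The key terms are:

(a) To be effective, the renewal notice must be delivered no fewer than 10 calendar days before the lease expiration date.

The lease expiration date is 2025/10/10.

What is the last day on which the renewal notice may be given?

2025/09/30

2025/10/10 minus 10 days is 2025/09/30.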